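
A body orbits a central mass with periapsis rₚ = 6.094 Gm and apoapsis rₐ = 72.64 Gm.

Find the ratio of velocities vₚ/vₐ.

Convert to SI: rₚ = 6.094 Gm = 6.094e+09 m; rₐ = 72.64 Gm = 7.264e+10 m.
Conservation of angular momentum gives rₚvₚ = rₐvₐ, so vₚ/vₐ = rₐ/rₚ.
vₚ/vₐ = 7.264e+10 / 6.094e+09 ≈ 11.92.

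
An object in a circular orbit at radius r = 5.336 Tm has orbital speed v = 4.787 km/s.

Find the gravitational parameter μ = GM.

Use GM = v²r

Convert to SI: r = 5.336 Tm = 5.336e+12 m; v = 4.787 km/s = 4787 m/s.
For a circular orbit v² = GM/r, so GM = v² · r.
GM = (4787)² · 5.336e+12 m³/s² ≈ 1.223e+20 m³/s² = 1.223 × 10^20 m³/s².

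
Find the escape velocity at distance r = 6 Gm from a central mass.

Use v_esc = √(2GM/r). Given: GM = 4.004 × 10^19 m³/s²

Convert to SI: r = 6 Gm = 6e+09 m.
Escape velocity comes from setting total energy to zero: ½v² − GM/r = 0 ⇒ v_esc = √(2GM / r).
v_esc = √(2 · 4.004e+19 / 6e+09) m/s ≈ 1.155e+05 m/s = 115.5 km/s.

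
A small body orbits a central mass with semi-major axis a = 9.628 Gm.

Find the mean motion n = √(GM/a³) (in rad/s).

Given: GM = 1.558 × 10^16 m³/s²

Convert to SI: a = 9.628 Gm = 9.628e+09 m.
n = √(GM / a³).
n = √(1.558e+16 / (9.628e+09)³) rad/s ≈ 1.321e-07 rad/s.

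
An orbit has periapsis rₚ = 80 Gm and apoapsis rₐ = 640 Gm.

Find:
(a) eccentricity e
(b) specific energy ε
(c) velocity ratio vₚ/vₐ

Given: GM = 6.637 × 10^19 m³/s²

Convert to SI: rₚ = 80 Gm = 8e+10 m; rₐ = 640 Gm = 6.4e+11 m.
(a) e = (rₐ − rₚ)/(rₐ + rₚ) = (6.4e+11 − 8e+10)/(6.4e+11 + 8e+10) ≈ 0.7778
(b) With a = (rₚ + rₐ)/2 = 3.6e+11 m, ε = −GM/(2a) = −6.637e+19/(2 · 3.6e+11) J/kg ≈ -9.218e+07 J/kg
(c) Conservation of angular momentum (rₚvₚ = rₐvₐ) gives vₚ/vₐ = rₐ/rₚ = 6.4e+11/8e+10 ≈ 8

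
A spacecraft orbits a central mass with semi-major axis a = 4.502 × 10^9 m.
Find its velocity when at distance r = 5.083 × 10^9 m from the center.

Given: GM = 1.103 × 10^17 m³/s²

Vis-viva: v = √(GM · (2/r − 1/a)).
2/r − 1/a = 2/5.083e+09 − 1/4.502e+09 = 1.71345e-10 m⁻¹.
v = √(1.103e+17 · 1.71345e-10) m/s ≈ 4347 m/s = 4.347 km/s.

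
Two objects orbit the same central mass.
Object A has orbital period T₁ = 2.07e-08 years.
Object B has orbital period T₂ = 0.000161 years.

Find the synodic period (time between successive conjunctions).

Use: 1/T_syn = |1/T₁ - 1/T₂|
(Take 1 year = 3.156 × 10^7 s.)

Convert to SI: T₁ = 2.07e-08 years = 0.653292 s; T₂ = 0.000161 years = 5081.16 s.
T_syn = |T₁ · T₂ / (T₁ − T₂)|.
T_syn = |0.653292 · 5081.16 / (0.653292 − 5081.16)| s ≈ 0.6534 s = 2.07e-08 years.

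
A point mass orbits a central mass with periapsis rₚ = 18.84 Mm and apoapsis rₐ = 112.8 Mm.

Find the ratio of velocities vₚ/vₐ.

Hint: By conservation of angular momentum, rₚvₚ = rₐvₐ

Convert to SI: rₚ = 18.84 Mm = 1.884e+07 m; rₐ = 112.8 Mm = 1.128e+08 m.
Conservation of angular momentum gives rₚvₚ = rₐvₐ, so vₚ/vₐ = rₐ/rₚ.
vₚ/vₐ = 1.128e+08 / 1.884e+07 ≈ 5.987.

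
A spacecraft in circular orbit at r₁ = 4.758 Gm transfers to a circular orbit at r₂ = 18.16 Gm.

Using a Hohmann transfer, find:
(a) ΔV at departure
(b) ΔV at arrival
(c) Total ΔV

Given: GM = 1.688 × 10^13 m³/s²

Convert to SI: r₁ = 4.758 Gm = 4.758e+09 m; r₂ = 18.16 Gm = 1.816e+10 m.
Transfer semi-major axis: a_t = (r₁ + r₂)/2 = (4.758e+09 + 1.816e+10)/2 = 1.1459e+10 m.
Circular speeds: v₁ = √(GM/r₁) = 59.5626 m/s, v₂ = √(GM/r₂) = 30.488 m/s.
Transfer speeds (vis-viva v² = GM(2/r − 1/a_t)): v₁ᵗ = 74.9823 m/s, v₂ᵗ = 19.6457 m/s.
(a) ΔV₁ = |v₁ᵗ − v₁| ≈ 15.42 m/s = 15.42 m/s.
(b) ΔV₂ = |v₂ − v₂ᵗ| ≈ 10.84 m/s = 10.84 m/s.
(c) ΔV_total = ΔV₁ + ΔV₂ ≈ 26.26 m/s = 26.26 m/s.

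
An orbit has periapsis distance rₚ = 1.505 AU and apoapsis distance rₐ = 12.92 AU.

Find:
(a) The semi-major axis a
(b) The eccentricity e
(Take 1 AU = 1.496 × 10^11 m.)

Convert to SI: rₚ = 1.505 AU = 2.25148e+11 m; rₐ = 12.92 AU = 1.93283e+12 m.
(a) a = (rₚ + rₐ) / 2 = (2.25148e+11 + 1.93283e+12) / 2 ≈ 1.079e+12 m = 7.213 AU.
(b) e = (rₐ − rₚ) / (rₐ + rₚ) = (1.93283e+12 − 2.25148e+11) / (1.93283e+12 + 2.25148e+11) ≈ 0.7913.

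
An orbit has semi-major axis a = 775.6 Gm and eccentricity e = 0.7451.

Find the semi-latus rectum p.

Convert to SI: a = 775.6 Gm = 7.756e+11 m.
p = a (1 − e²).
p = 7.756e+11 · (1 − (0.7451)²) = 7.756e+11 · 0.444826 ≈ 3.45e+11 m = 345 Gm.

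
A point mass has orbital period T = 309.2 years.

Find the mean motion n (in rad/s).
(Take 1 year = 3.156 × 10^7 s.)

Convert to SI: T = 309.2 years = 9.75835e+09 s.
n = 2π / T.
n = 2π / 9.75835e+09 s ≈ 6.439e-10 rad/s.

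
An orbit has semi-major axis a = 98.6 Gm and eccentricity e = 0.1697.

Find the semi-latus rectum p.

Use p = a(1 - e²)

Convert to SI: a = 98.6 Gm = 9.86e+10 m.
p = a (1 − e²).
p = 9.86e+10 · (1 − (0.1697)²) = 9.86e+10 · 0.971202 ≈ 9.576e+10 m = 95.76 Gm.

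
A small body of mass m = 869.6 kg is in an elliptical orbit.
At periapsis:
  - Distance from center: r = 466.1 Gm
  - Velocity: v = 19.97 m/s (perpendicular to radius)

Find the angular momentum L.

Convert to SI: r = 466.1 Gm = 4.661e+11 m.
Since v is perpendicular to r, L = m · v · r.
L = 869.6 · 19.97 · 4.661e+11 kg·m²/s ≈ 8.094e+15 kg·m²/s.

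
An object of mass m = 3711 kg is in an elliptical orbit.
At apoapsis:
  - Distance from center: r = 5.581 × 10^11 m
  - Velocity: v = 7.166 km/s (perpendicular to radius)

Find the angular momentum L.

Convert to SI: v = 7.166 km/s = 7166 m/s.
Since v is perpendicular to r, L = m · v · r.
L = 3711 · 7166 · 5.581e+11 kg·m²/s ≈ 1.484e+19 kg·m²/s.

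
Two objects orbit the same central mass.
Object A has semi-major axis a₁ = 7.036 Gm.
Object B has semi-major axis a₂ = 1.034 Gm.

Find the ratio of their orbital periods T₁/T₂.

Convert to SI: a₁ = 7.036 Gm = 7.036e+09 m; a₂ = 1.034 Gm = 1.034e+09 m.
From Kepler's third law, (T₁/T₂)² = (a₁/a₂)³, so T₁/T₂ = (a₁/a₂)^(3/2).
a₁/a₂ = 7.036e+09 / 1.034e+09 = 6.80464.
T₁/T₂ = (6.80464)^(3/2) ≈ 17.75.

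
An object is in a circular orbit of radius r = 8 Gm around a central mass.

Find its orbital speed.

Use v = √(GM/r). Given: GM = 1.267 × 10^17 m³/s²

Convert to SI: r = 8 Gm = 8e+09 m.
For a circular orbit, gravity supplies the centripetal force, so v = √(GM / r).
v = √(1.267e+17 / 8e+09) m/s ≈ 3980 m/s = 3.98 km/s.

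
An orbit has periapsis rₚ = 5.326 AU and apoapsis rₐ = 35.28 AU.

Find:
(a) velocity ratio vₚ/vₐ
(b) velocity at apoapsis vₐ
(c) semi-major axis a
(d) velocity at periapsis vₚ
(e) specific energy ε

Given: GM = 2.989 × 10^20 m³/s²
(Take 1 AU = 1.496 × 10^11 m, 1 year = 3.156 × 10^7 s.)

Convert to SI: rₚ = 5.326 AU = 7.9677e+11 m; rₐ = 35.28 AU = 5.27789e+12 m.
(a) Conservation of angular momentum (rₚvₚ = rₐvₐ) gives vₚ/vₐ = rₐ/rₚ = 5.27789e+12/7.9677e+11 ≈ 6.624
(b) With a = (rₚ + rₐ)/2 = 3.03733e+12 m, vₐ = √(GM (2/rₐ − 1/a)) = √(2.989e+20 · (2/5.27789e+12 − 1/3.03733e+12)) m/s ≈ 3854 m/s
(c) a = (rₚ + rₐ)/2 = (7.9677e+11 + 5.27789e+12)/2 ≈ 3.037e+12 m
(d) With a = (rₚ + rₐ)/2 = 3.03733e+12 m, vₚ = √(GM (2/rₚ − 1/a)) = √(2.989e+20 · (2/7.9677e+11 − 1/3.03733e+12)) m/s ≈ 2.553e+04 m/s
(e) With a = (rₚ + rₐ)/2 = 3.03733e+12 m, ε = −GM/(2a) = −2.989e+20/(2 · 3.03733e+12) J/kg ≈ -4.92e+07 J/kg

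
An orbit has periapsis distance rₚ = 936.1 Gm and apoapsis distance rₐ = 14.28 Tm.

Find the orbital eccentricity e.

Convert to SI: rₚ = 936.1 Gm = 9.361e+11 m; rₐ = 14.28 Tm = 1.428e+13 m.
e = (rₐ − rₚ) / (rₐ + rₚ).
e = (1.428e+13 − 9.361e+11) / (1.428e+13 + 9.361e+11) = 1.33439e+13 / 1.52161e+13 ≈ 0.877.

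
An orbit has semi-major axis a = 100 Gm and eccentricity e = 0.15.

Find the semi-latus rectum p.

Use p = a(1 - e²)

Convert to SI: a = 100 Gm = 1e+11 m.
p = a (1 − e²).
p = 1e+11 · (1 − (0.15)²) = 1e+11 · 0.9775 ≈ 9.775e+10 m = 97.75 Gm.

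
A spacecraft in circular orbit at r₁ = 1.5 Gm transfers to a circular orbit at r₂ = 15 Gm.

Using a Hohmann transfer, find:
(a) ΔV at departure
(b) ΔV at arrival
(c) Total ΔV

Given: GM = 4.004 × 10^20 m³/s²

Convert to SI: r₁ = 1.5 Gm = 1.5e+09 m; r₂ = 15 Gm = 1.5e+10 m.
Transfer semi-major axis: a_t = (r₁ + r₂)/2 = (1.5e+09 + 1.5e+10)/2 = 8.25e+09 m.
Circular speeds: v₁ = √(GM/r₁) = 516656 m/s, v₂ = √(GM/r₂) = 163381 m/s.
Transfer speeds (vis-viva v² = GM(2/r − 1/a_t)): v₁ᵗ = 696659 m/s, v₂ᵗ = 69665.9 m/s.
(a) ΔV₁ = |v₁ᵗ − v₁| ≈ 1.8e+05 m/s = 180 km/s.
(b) ΔV₂ = |v₂ − v₂ᵗ| ≈ 9.372e+04 m/s = 93.72 km/s.
(c) ΔV_total = ΔV₁ + ΔV₂ ≈ 2.737e+05 m/s = 273.7 km/s.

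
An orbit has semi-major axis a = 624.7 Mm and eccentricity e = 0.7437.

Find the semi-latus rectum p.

Convert to SI: a = 624.7 Mm = 6.247e+08 m.
p = a (1 − e²).
p = 6.247e+08 · (1 − (0.7437)²) = 6.247e+08 · 0.44691 ≈ 2.792e+08 m = 279.2 Mm.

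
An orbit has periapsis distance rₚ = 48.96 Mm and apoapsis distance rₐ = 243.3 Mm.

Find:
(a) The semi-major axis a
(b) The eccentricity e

Convert to SI: rₚ = 48.96 Mm = 4.896e+07 m; rₐ = 243.3 Mm = 2.433e+08 m.
(a) a = (rₚ + rₐ) / 2 = (4.896e+07 + 2.433e+08) / 2 ≈ 1.461e+08 m = 146.1 Mm.
(b) e = (rₐ − rₚ) / (rₐ + rₚ) = (2.433e+08 − 4.896e+07) / (2.433e+08 + 4.896e+07) ≈ 0.665.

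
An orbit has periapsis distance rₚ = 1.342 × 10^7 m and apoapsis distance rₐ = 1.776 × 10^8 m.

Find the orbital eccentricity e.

e = (rₐ − rₚ) / (rₐ + rₚ).
e = (1.776e+08 − 1.342e+07) / (1.776e+08 + 1.342e+07) = 1.6418e+08 / 1.9102e+08 ≈ 0.8595.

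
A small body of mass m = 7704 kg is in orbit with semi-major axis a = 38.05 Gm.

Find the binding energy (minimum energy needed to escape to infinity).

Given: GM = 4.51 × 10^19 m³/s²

Convert to SI: a = 38.05 Gm = 3.805e+10 m.
Total orbital energy is E = −GMm/(2a); binding energy is E_bind = −E = GMm/(2a).
E_bind = 4.51e+19 · 7704 / (2 · 3.805e+10) J ≈ 4.566e+12 J = 4.566 TJ.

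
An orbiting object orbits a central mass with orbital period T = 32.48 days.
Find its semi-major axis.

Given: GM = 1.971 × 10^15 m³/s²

Convert to SI: T = 32.48 days = 2.80627e+06 s.
Invert Kepler's third law: a = (GM · T² / (4π²))^(1/3).
Substituting T = 2.80627e+06 s and GM = 1.971e+15 m³/s²:
a = (1.971e+15 · (2.80627e+06)² / (4π²))^(1/3) m
a ≈ 7.326e+08 m = 732.6 Mm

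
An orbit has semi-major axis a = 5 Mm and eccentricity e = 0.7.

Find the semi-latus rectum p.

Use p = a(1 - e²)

Convert to SI: a = 5 Mm = 5e+06 m.
p = a (1 − e²).
p = 5e+06 · (1 − (0.7)²) = 5e+06 · 0.51 ≈ 2.55e+06 m = 2.55 Mm.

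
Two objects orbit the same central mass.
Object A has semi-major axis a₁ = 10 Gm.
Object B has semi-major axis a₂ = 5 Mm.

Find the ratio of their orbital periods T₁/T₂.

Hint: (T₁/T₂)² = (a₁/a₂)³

Convert to SI: a₁ = 10 Gm = 1e+10 m; a₂ = 5 Mm = 5e+06 m.
From Kepler's third law, (T₁/T₂)² = (a₁/a₂)³, so T₁/T₂ = (a₁/a₂)^(3/2).
a₁/a₂ = 1e+10 / 5e+06 = 2000.
T₁/T₂ = (2000)^(3/2) ≈ 8.944e+04.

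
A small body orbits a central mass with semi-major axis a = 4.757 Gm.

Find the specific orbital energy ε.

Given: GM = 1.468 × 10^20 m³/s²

Convert to SI: a = 4.757 Gm = 4.757e+09 m.
ε = −GM / (2a).
ε = −1.468e+20 / (2 · 4.757e+09) J/kg ≈ -1.543e+10 J/kg = -15.43 GJ/kg.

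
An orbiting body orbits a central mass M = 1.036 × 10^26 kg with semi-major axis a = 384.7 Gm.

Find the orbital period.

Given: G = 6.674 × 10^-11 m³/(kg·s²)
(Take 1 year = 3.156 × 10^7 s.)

Convert to SI: a = 384.7 Gm = 3.847e+11 m.
GM = G · M = 6.674e-11 · 1.036e+26 = 6.91426e+15 m³/s².
Kepler's third law: T = 2π √(a³ / GM).
Substituting a = 3.847e+11 m and GM = 6.91426e+15 m³/s²:
T = 2π √((3.847e+11)³ / 6.91426e+15) s
T ≈ 1.803e+10 s = 571.3 years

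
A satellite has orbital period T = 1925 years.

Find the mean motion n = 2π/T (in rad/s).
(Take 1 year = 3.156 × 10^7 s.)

Convert to SI: T = 1925 years = 6.0753e+10 s.
n = 2π / T.
n = 2π / 6.0753e+10 s ≈ 1.034e-10 rad/s.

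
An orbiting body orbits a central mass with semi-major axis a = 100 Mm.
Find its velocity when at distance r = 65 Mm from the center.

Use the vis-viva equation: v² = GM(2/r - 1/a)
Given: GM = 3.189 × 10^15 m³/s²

Convert to SI: a = 100 Mm = 1e+08 m; r = 65 Mm = 6.5e+07 m.
Vis-viva: v = √(GM · (2/r − 1/a)).
2/r − 1/a = 2/6.5e+07 − 1/1e+08 = 2.07692e-08 m⁻¹.
v = √(3.189e+15 · 2.07692e-08) m/s ≈ 8138 m/s = 8.138 km/s.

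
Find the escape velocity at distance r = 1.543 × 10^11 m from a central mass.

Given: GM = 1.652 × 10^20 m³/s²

Escape velocity comes from setting total energy to zero: ½v² − GM/r = 0 ⇒ v_esc = √(2GM / r).
v_esc = √(2 · 1.652e+20 / 1.543e+11) m/s ≈ 4.627e+04 m/s = 46.27 km/s.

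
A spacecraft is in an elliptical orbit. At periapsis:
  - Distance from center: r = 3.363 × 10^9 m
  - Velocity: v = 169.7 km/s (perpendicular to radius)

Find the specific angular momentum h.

Convert to SI: v = 169.7 km/s = 169700 m/s.
With v perpendicular to r, h = r · v.
h = 3.363e+09 · 169700 m²/s ≈ 5.707e+14 m²/s.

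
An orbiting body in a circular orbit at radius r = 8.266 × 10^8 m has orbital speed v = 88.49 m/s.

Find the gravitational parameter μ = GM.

For a circular orbit v² = GM/r, so GM = v² · r.
GM = (88.49)² · 8.266e+08 m³/s² ≈ 6.473e+12 m³/s² = 6.473 × 10^12 m³/s².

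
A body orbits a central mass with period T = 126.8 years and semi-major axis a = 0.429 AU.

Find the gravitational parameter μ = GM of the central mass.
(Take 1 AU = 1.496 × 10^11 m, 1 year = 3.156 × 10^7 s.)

Convert to SI: T = 126.8 years = 4.00181e+09 s; a = 0.429 AU = 6.41784e+10 m.
GM = 4π² · a³ / T².
GM = 4π² · (6.41784e+10)³ / (4.00181e+09)² m³/s² ≈ 6.516e+14 m³/s² = 6.516 × 10^14 m³/s².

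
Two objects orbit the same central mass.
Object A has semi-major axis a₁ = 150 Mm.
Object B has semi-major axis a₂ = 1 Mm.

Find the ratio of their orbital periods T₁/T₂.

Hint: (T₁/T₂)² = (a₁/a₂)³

Convert to SI: a₁ = 150 Mm = 1.5e+08 m; a₂ = 1 Mm = 1e+06 m.
From Kepler's third law, (T₁/T₂)² = (a₁/a₂)³, so T₁/T₂ = (a₁/a₂)^(3/2).
a₁/a₂ = 1.5e+08 / 1e+06 = 150.
T₁/T₂ = (150)^(3/2) ≈ 1837.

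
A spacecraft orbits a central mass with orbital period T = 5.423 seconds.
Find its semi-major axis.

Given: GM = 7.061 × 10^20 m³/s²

Invert Kepler's third law: a = (GM · T² / (4π²))^(1/3).
Substituting T = 5.423 s and GM = 7.061e+20 m³/s²:
a = (7.061e+20 · (5.423)² / (4π²))^(1/3) m
a ≈ 8.072e+06 m = 8.072 × 10^6 m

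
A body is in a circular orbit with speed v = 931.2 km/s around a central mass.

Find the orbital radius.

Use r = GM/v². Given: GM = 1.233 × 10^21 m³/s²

Convert to SI: v = 931.2 km/s = 931200 m/s.
For a circular orbit, v² = GM / r, so r = GM / v².
r = 1.233e+21 / (931200)² m ≈ 1.422e+09 m = 1.422 Gm.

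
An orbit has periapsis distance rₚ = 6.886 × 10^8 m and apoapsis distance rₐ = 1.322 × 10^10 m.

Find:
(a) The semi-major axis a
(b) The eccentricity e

(a) a = (rₚ + rₐ) / 2 = (6.886e+08 + 1.322e+10) / 2 ≈ 6.954e+09 m = 6.954 × 10^9 m.
(b) e = (rₐ − rₚ) / (rₐ + rₚ) = (1.322e+10 − 6.886e+08) / (1.322e+10 + 6.886e+08) ≈ 0.901.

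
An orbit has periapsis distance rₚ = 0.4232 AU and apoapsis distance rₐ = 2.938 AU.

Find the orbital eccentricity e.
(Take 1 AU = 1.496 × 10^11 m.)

Convert to SI: rₚ = 0.4232 AU = 6.33107e+10 m; rₐ = 2.938 AU = 4.39525e+11 m.
e = (rₐ − rₚ) / (rₐ + rₚ).
e = (4.39525e+11 − 6.33107e+10) / (4.39525e+11 + 6.33107e+10) = 3.76214e+11 / 5.02836e+11 ≈ 0.7482.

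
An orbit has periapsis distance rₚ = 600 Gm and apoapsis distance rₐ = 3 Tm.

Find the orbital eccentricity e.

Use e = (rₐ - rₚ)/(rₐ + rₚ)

Convert to SI: rₚ = 600 Gm = 6e+11 m; rₐ = 3 Tm = 3e+12 m.
e = (rₐ − rₚ) / (rₐ + rₚ).
e = (3e+12 − 6e+11) / (3e+12 + 6e+11) = 2.4e+12 / 3.6e+12 ≈ 0.6667.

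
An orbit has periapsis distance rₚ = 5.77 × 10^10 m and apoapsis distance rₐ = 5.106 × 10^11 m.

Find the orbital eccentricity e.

e = (rₐ − rₚ) / (rₐ + rₚ).
e = (5.106e+11 − 5.77e+10) / (5.106e+11 + 5.77e+10) = 4.529e+11 / 5.683e+11 ≈ 0.7969.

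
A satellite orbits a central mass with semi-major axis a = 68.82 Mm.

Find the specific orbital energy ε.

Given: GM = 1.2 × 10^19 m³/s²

Convert to SI: a = 68.82 Mm = 6.882e+07 m.
ε = −GM / (2a).
ε = −1.2e+19 / (2 · 6.882e+07) J/kg ≈ -8.718e+10 J/kg = -87.18 GJ/kg.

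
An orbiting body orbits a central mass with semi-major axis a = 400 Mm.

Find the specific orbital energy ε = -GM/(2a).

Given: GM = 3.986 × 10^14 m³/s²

Convert to SI: a = 400 Mm = 4e+08 m.
ε = −GM / (2a).
ε = −3.986e+14 / (2 · 4e+08) J/kg ≈ -4.982e+05 J/kg = -498.2 kJ/kg.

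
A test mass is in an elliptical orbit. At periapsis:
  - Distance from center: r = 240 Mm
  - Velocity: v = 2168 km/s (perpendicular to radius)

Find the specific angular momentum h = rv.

Convert to SI: r = 240 Mm = 2.4e+08 m; v = 2168 km/s = 2.168e+06 m/s.
With v perpendicular to r, h = r · v.
h = 2.4e+08 · 2.168e+06 m²/s ≈ 5.203e+14 m²/s.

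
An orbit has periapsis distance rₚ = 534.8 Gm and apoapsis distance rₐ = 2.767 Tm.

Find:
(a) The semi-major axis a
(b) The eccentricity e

Convert to SI: rₚ = 534.8 Gm = 5.348e+11 m; rₐ = 2.767 Tm = 2.767e+12 m.
(a) a = (rₚ + rₐ) / 2 = (5.348e+11 + 2.767e+12) / 2 ≈ 1.651e+12 m = 1.651 Tm.
(b) e = (rₐ − rₚ) / (rₐ + rₚ) = (2.767e+12 − 5.348e+11) / (2.767e+12 + 5.348e+11) ≈ 0.6761.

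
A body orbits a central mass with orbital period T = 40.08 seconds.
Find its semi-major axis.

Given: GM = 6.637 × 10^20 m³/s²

Invert Kepler's third law: a = (GM · T² / (4π²))^(1/3).
Substituting T = 40.08 s and GM = 6.637e+20 m³/s²:
a = (6.637e+20 · (40.08)² / (4π²))^(1/3) m
a ≈ 3e+07 m = 30 Mm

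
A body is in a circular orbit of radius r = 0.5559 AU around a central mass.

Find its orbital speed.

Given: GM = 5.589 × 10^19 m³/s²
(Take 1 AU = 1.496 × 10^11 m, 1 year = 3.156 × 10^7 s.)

Convert to SI: r = 0.5559 AU = 8.31626e+10 m.
For a circular orbit, gravity supplies the centripetal force, so v = √(GM / r).
v = √(5.589e+19 / 8.31626e+10) m/s ≈ 2.592e+04 m/s = 5.469 AU/year.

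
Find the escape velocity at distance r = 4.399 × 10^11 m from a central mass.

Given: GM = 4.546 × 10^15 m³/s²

Escape velocity comes from setting total energy to zero: ½v² − GM/r = 0 ⇒ v_esc = √(2GM / r).
v_esc = √(2 · 4.546e+15 / 4.399e+11) m/s ≈ 143.8 m/s = 143.8 m/s.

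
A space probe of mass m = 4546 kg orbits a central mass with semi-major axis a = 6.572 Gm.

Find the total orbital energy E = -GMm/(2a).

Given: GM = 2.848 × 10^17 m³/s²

Convert to SI: a = 6.572 Gm = 6.572e+09 m.
E = −GMm / (2a).
E = −2.848e+17 · 4546 / (2 · 6.572e+09) J ≈ -9.85e+10 J = -98.5 GJ.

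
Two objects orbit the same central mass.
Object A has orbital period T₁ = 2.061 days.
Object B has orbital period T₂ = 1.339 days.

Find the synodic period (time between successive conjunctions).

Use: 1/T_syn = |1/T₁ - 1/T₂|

Convert to SI: T₁ = 2.061 days = 178070 s; T₂ = 1.339 days = 115690 s.
T_syn = |T₁ · T₂ / (T₁ − T₂)|.
T_syn = |178070 · 115690 / (178070 − 115690)| s ≈ 3.302e+05 s = 3.822 days.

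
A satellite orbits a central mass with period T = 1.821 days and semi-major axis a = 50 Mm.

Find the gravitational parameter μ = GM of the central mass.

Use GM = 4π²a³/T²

Convert to SI: T = 1.821 days = 157334 s; a = 50 Mm = 5e+07 m.
GM = 4π² · a³ / T².
GM = 4π² · (5e+07)³ / (157334)² m³/s² ≈ 1.994e+14 m³/s² = 1.994 × 10^14 m³/s².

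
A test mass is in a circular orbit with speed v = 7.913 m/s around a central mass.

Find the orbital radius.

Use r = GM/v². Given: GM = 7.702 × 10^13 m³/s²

For a circular orbit, v² = GM / r, so r = GM / v².
r = 7.702e+13 / (7.913)² m ≈ 1.23e+12 m = 1.23 × 10^12 m.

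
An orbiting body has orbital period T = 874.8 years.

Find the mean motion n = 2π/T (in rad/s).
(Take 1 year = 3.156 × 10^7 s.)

Convert to SI: T = 874.8 years = 2.76087e+10 s.
n = 2π / T.
n = 2π / 2.76087e+10 s ≈ 2.276e-10 rad/s.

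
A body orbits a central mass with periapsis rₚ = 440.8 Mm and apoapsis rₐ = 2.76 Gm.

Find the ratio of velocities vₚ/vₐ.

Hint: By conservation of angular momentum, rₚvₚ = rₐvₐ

Convert to SI: rₚ = 440.8 Mm = 4.408e+08 m; rₐ = 2.76 Gm = 2.76e+09 m.
Conservation of angular momentum gives rₚvₚ = rₐvₐ, so vₚ/vₐ = rₐ/rₚ.
vₚ/vₐ = 2.76e+09 / 4.408e+08 ≈ 6.261.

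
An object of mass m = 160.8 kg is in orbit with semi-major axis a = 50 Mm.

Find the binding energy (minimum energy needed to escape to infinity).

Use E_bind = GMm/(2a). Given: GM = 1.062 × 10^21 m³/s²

Convert to SI: a = 50 Mm = 5e+07 m.
Total orbital energy is E = −GMm/(2a); binding energy is E_bind = −E = GMm/(2a).
E_bind = 1.062e+21 · 160.8 / (2 · 5e+07) J ≈ 1.708e+15 J = 1.708 PJ.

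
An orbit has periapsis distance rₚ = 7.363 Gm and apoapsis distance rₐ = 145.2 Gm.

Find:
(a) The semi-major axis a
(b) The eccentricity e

Convert to SI: rₚ = 7.363 Gm = 7.363e+09 m; rₐ = 145.2 Gm = 1.452e+11 m.
(a) a = (rₚ + rₐ) / 2 = (7.363e+09 + 1.452e+11) / 2 ≈ 7.628e+10 m = 76.28 Gm.
(b) e = (rₐ − rₚ) / (rₐ + rₚ) = (1.452e+11 − 7.363e+09) / (1.452e+11 + 7.363e+09) ≈ 0.9035.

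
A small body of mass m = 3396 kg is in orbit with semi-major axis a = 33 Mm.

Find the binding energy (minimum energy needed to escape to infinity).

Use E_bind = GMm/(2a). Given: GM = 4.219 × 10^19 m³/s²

Convert to SI: a = 33 Mm = 3.3e+07 m.
Total orbital energy is E = −GMm/(2a); binding energy is E_bind = −E = GMm/(2a).
E_bind = 4.219e+19 · 3396 / (2 · 3.3e+07) J ≈ 2.171e+15 J = 2.171 PJ.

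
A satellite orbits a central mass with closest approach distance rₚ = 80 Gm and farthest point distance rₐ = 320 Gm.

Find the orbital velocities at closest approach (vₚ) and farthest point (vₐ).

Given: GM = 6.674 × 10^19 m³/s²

Convert to SI: rₚ = 80 Gm = 8e+10 m; rₐ = 320 Gm = 3.2e+11 m.
Use the vis-viva equation v² = GM(2/r − 1/a) with a = (rₚ + rₐ)/2 = (8e+10 + 3.2e+11)/2 = 2e+11 m.
vₚ = √(GM · (2/rₚ − 1/a)) = √(6.674e+19 · (2/8e+10 − 1/2e+11)) m/s ≈ 3.653e+04 m/s = 36.53 km/s.
vₐ = √(GM · (2/rₐ − 1/a)) = √(6.674e+19 · (2/3.2e+11 − 1/2e+11)) m/s ≈ 9134 m/s = 9.134 km/s.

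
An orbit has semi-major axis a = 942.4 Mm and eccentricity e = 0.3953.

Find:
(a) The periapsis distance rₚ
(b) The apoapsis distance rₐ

Convert to SI: a = 942.4 Mm = 9.424e+08 m.
(a) rₚ = a(1 − e) = 9.424e+08 · (1 − 0.3953) = 9.424e+08 · 0.6047 ≈ 5.699e+08 m = 569.9 Mm.
(b) rₐ = a(1 + e) = 9.424e+08 · (1 + 0.3953) = 9.424e+08 · 1.3953 ≈ 1.315e+09 m = 1.315 Gm.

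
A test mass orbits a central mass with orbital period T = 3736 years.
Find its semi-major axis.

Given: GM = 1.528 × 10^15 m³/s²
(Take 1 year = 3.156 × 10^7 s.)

Convert to SI: T = 3736 years = 1.17908e+11 s.
Invert Kepler's third law: a = (GM · T² / (4π²))^(1/3).
Substituting T = 1.17908e+11 s and GM = 1.528e+15 m³/s²:
a = (1.528e+15 · (1.17908e+11)² / (4π²))^(1/3) m
a ≈ 8.134e+11 m = 813.4 Gm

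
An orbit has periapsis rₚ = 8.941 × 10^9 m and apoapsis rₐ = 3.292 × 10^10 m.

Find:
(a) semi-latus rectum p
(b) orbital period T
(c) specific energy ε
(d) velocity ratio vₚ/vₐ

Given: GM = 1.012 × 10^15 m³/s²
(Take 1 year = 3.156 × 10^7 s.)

(a) From a = (rₚ + rₐ)/2 = 2.09305e+10 m and e = (rₐ − rₚ)/(rₐ + rₚ) = 0.572824, p = a(1 − e²) = 2.09305e+10 · (1 − (0.572824)²) ≈ 1.406e+10 m
(b) With a = (rₚ + rₐ)/2 = 2.09305e+10 m, T = 2π √(a³/GM) = 2π √((2.09305e+10)³/1.012e+15) s ≈ 5.981e+08 s
(c) With a = (rₚ + rₐ)/2 = 2.09305e+10 m, ε = −GM/(2a) = −1.012e+15/(2 · 2.09305e+10) J/kg ≈ -2.418e+04 J/kg
(d) Conservation of angular momentum (rₚvₚ = rₐvₐ) gives vₚ/vₐ = rₐ/rₚ = 3.292e+10/8.941e+09 ≈ 3.682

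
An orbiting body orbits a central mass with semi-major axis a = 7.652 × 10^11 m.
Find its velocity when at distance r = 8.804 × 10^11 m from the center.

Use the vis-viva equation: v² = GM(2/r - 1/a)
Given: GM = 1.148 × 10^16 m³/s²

Vis-viva: v = √(GM · (2/r − 1/a)).
2/r − 1/a = 2/8.804e+11 − 1/7.652e+11 = 9.64847e-13 m⁻¹.
v = √(1.148e+16 · 9.64847e-13) m/s ≈ 105.2 m/s = 105.2 m/s.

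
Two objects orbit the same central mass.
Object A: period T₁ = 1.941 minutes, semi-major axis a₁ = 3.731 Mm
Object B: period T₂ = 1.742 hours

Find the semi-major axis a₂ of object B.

Convert to SI: T₁ = 1.941 minutes = 116.46 s; a₁ = 3.731 Mm = 3.731e+06 m; T₂ = 1.742 hours = 6271.2 s.
Kepler's third law: (T₁/T₂)² = (a₁/a₂)³ ⇒ a₂ = a₁ · (T₂/T₁)^(2/3).
T₂/T₁ = 6271.2 / 116.46 = 53.8485.
a₂ = 3.731e+06 · (53.8485)^(2/3) m ≈ 5.32e+07 m = 53.2 Mm.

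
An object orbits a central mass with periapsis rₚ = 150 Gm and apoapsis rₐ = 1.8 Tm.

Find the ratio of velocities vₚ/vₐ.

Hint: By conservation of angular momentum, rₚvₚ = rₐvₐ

Convert to SI: rₚ = 150 Gm = 1.5e+11 m; rₐ = 1.8 Tm = 1.8e+12 m.
Conservation of angular momentum gives rₚvₚ = rₐvₐ, so vₚ/vₐ = rₐ/rₚ.
vₚ/vₐ = 1.8e+12 / 1.5e+11 ≈ 12.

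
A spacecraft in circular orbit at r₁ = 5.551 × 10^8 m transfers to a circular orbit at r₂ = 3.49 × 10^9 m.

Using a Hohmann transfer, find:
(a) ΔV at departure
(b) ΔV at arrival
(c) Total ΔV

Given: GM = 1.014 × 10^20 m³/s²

Transfer semi-major axis: a_t = (r₁ + r₂)/2 = (5.551e+08 + 3.49e+09)/2 = 2.02255e+09 m.
Circular speeds: v₁ = √(GM/r₁) = 427399 m/s, v₂ = √(GM/r₂) = 170454 m/s.
Transfer speeds (vis-viva v² = GM(2/r − 1/a_t)): v₁ᵗ = 561431 m/s, v₂ᵗ = 89298.1 m/s.
(a) ΔV₁ = |v₁ᵗ − v₁| ≈ 1.34e+05 m/s = 134 km/s.
(b) ΔV₂ = |v₂ − v₂ᵗ| ≈ 8.116e+04 m/s = 81.16 km/s.
(c) ΔV_total = ΔV₁ + ΔV₂ ≈ 2.152e+05 m/s = 215.2 km/s.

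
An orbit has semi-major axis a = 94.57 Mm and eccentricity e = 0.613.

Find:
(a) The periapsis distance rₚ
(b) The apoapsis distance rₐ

Convert to SI: a = 94.57 Mm = 9.457e+07 m.
(a) rₚ = a(1 − e) = 9.457e+07 · (1 − 0.613) = 9.457e+07 · 0.387 ≈ 3.66e+07 m = 36.6 Mm.
(b) rₐ = a(1 + e) = 9.457e+07 · (1 + 0.613) = 9.457e+07 · 1.613 ≈ 1.525e+08 m = 152.5 Mm.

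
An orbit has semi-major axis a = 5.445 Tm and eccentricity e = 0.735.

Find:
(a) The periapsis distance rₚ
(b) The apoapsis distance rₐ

Convert to SI: a = 5.445 Tm = 5.445e+12 m.
(a) rₚ = a(1 − e) = 5.445e+12 · (1 − 0.735) = 5.445e+12 · 0.265 ≈ 1.443e+12 m = 1.443 Tm.
(b) rₐ = a(1 + e) = 5.445e+12 · (1 + 0.735) = 5.445e+12 · 1.735 ≈ 9.447e+12 m = 9.447 Tm.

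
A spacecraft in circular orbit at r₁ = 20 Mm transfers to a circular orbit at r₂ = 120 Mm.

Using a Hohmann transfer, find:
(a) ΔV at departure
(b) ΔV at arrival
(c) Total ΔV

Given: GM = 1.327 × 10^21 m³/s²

Convert to SI: r₁ = 20 Mm = 2e+07 m; r₂ = 120 Mm = 1.2e+08 m.
Transfer semi-major axis: a_t = (r₁ + r₂)/2 = (2e+07 + 1.2e+08)/2 = 7e+07 m.
Circular speeds: v₁ = √(GM/r₁) = 8.14555e+06 m/s, v₂ = √(GM/r₂) = 3.32541e+06 m/s.
Transfer speeds (vis-viva v² = GM(2/r − 1/a_t)): v₁ᵗ = 1.0665e+07 m/s, v₂ᵗ = 1.7775e+06 m/s.
(a) ΔV₁ = |v₁ᵗ − v₁| ≈ 2.519e+06 m/s = 2519 km/s.
(b) ΔV₂ = |v₂ − v₂ᵗ| ≈ 1.548e+06 m/s = 1548 km/s.
(c) ΔV_total = ΔV₁ + ΔV₂ ≈ 4.067e+06 m/s = 4067 km/s.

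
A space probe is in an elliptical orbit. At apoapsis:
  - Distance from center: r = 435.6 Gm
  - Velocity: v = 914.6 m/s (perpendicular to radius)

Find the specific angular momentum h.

Convert to SI: r = 435.6 Gm = 4.356e+11 m.
With v perpendicular to r, h = r · v.
h = 4.356e+11 · 914.6 m²/s ≈ 3.984e+14 m²/s.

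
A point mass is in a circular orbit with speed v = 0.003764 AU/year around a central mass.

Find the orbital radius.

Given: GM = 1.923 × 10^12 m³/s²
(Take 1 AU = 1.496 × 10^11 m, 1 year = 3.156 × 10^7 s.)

Convert to SI: v = 0.003764 AU/year = 17.842 m/s.
For a circular orbit, v² = GM / r, so r = GM / v².
r = 1.923e+12 / (17.842)² m ≈ 6.041e+09 m = 0.04038 AU.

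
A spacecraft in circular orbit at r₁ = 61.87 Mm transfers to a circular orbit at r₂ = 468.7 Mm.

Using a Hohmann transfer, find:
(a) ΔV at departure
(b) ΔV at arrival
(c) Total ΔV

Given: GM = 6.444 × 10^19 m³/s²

Convert to SI: r₁ = 61.87 Mm = 6.187e+07 m; r₂ = 468.7 Mm = 4.687e+08 m.
Transfer semi-major axis: a_t = (r₁ + r₂)/2 = (6.187e+07 + 4.687e+08)/2 = 2.65285e+08 m.
Circular speeds: v₁ = √(GM/r₁) = 1.02056e+06 m/s, v₂ = √(GM/r₂) = 370792 m/s.
Transfer speeds (vis-viva v² = GM(2/r − 1/a_t)): v₁ᵗ = 1.35653e+06 m/s, v₂ᵗ = 179066 m/s.
(a) ΔV₁ = |v₁ᵗ − v₁| ≈ 3.36e+05 m/s = 336 km/s.
(b) ΔV₂ = |v₂ − v₂ᵗ| ≈ 1.917e+05 m/s = 191.7 km/s.
(c) ΔV_total = ΔV₁ + ΔV₂ ≈ 5.277e+05 m/s = 527.7 km/s.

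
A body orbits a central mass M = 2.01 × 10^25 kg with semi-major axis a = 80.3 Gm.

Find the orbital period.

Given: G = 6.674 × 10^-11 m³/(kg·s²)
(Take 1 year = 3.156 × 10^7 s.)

Convert to SI: a = 80.3 Gm = 8.03e+10 m.
GM = G · M = 6.674e-11 · 2.01e+25 = 1.34147e+15 m³/s².
Kepler's third law: T = 2π √(a³ / GM).
Substituting a = 8.03e+10 m and GM = 1.34147e+15 m³/s²:
T = 2π √((8.03e+10)³ / 1.34147e+15) s
T ≈ 3.904e+09 s = 123.7 years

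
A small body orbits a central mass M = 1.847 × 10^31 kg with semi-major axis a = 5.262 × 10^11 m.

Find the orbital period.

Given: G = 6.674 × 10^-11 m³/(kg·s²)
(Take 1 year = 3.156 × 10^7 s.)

GM = G · M = 6.674e-11 · 1.847e+31 = 1.23269e+21 m³/s².
Kepler's third law: T = 2π √(a³ / GM).
Substituting a = 5.262e+11 m and GM = 1.23269e+21 m³/s²:
T = 2π √((5.262e+11)³ / 1.23269e+21) s
T ≈ 6.831e+07 s = 2.164 years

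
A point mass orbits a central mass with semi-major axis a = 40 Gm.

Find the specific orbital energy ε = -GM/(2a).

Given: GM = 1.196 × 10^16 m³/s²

Convert to SI: a = 40 Gm = 4e+10 m.
ε = −GM / (2a).
ε = −1.196e+16 / (2 · 4e+10) J/kg ≈ -1.495e+05 J/kg = -149.5 kJ/kg.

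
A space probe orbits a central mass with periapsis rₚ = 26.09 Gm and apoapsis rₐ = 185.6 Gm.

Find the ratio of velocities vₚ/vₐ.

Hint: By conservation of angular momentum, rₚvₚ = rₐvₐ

Convert to SI: rₚ = 26.09 Gm = 2.609e+10 m; rₐ = 185.6 Gm = 1.856e+11 m.
Conservation of angular momentum gives rₚvₚ = rₐvₐ, so vₚ/vₐ = rₐ/rₚ.
vₚ/vₐ = 1.856e+11 / 2.609e+10 ≈ 7.114.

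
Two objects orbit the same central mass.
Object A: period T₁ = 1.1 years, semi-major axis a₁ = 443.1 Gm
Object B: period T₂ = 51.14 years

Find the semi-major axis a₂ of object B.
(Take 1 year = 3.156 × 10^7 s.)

Convert to SI: T₁ = 1.1 years = 3.4716e+07 s; a₁ = 443.1 Gm = 4.431e+11 m; T₂ = 51.14 years = 1.61398e+09 s.
Kepler's third law: (T₁/T₂)² = (a₁/a₂)³ ⇒ a₂ = a₁ · (T₂/T₁)^(2/3).
T₂/T₁ = 1.61398e+09 / 3.4716e+07 = 46.4909.
a₂ = 4.431e+11 · (46.4909)^(2/3) m ≈ 5.729e+12 m = 5.729 Tm.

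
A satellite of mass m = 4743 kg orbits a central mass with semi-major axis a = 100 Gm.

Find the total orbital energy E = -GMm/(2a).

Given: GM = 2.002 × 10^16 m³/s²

Convert to SI: a = 100 Gm = 1e+11 m.
E = −GMm / (2a).
E = −2.002e+16 · 4743 / (2 · 1e+11) J ≈ -4.748e+08 J = -474.8 MJ.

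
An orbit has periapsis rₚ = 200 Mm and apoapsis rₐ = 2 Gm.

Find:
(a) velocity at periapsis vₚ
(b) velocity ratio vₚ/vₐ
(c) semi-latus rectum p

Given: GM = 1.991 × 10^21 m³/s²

Convert to SI: rₚ = 200 Mm = 2e+08 m; rₐ = 2 Gm = 2e+09 m.
(a) With a = (rₚ + rₐ)/2 = 1.1e+09 m, vₚ = √(GM (2/rₚ − 1/a)) = √(1.991e+21 · (2/2e+08 − 1/1.1e+09)) m/s ≈ 4.254e+06 m/s
(b) Conservation of angular momentum (rₚvₚ = rₐvₐ) gives vₚ/vₐ = rₐ/rₚ = 2e+09/2e+08 ≈ 10
(c) From a = (rₚ + rₐ)/2 = 1.1e+09 m and e = (rₐ − rₚ)/(rₐ + rₚ) = 0.818182, p = a(1 − e²) = 1.1e+09 · (1 − (0.818182)²) ≈ 3.636e+08 m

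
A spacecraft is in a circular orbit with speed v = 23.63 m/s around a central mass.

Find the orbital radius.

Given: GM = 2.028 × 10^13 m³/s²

For a circular orbit, v² = GM / r, so r = GM / v².
r = 2.028e+13 / (23.63)² m ≈ 3.632e+10 m = 3.632 × 10^10 m.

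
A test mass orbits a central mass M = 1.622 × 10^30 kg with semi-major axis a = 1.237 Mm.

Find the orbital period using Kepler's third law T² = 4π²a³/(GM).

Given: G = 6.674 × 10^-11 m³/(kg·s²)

Convert to SI: a = 1.237 Mm = 1.237e+06 m.
GM = G · M = 6.674e-11 · 1.622e+30 = 1.08252e+20 m³/s².
Kepler's third law: T = 2π √(a³ / GM).
Substituting a = 1.237e+06 m and GM = 1.08252e+20 m³/s²:
T = 2π √((1.237e+06)³ / 1.08252e+20) s
T ≈ 0.8308 s = 0.8308 seconds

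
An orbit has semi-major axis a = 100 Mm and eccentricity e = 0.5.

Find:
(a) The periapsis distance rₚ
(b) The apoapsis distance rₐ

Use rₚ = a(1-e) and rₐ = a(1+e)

Convert to SI: a = 100 Mm = 1e+08 m.
(a) rₚ = a(1 − e) = 1e+08 · (1 − 0.5) = 1e+08 · 0.5 ≈ 5e+07 m = 50 Mm.
(b) rₐ = a(1 + e) = 1e+08 · (1 + 0.5) = 1e+08 · 1.5 ≈ 1.5e+08 m = 150 Mm.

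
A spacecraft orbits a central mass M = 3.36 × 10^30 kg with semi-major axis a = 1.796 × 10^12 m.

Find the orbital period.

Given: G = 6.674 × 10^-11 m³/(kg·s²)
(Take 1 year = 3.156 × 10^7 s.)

GM = G · M = 6.674e-11 · 3.36e+30 = 2.24246e+20 m³/s².
Kepler's third law: T = 2π √(a³ / GM).
Substituting a = 1.796e+12 m and GM = 2.24246e+20 m³/s²:
T = 2π √((1.796e+12)³ / 2.24246e+20) s
T ≈ 1.01e+09 s = 32 years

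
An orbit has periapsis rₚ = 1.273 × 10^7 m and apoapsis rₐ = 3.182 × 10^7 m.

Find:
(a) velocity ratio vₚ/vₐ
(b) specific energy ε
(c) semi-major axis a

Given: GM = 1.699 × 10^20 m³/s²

(a) Conservation of angular momentum (rₚvₚ = rₐvₐ) gives vₚ/vₐ = rₐ/rₚ = 3.182e+07/1.273e+07 ≈ 2.5
(b) With a = (rₚ + rₐ)/2 = 2.2275e+07 m, ε = −GM/(2a) = −1.699e+20/(2 · 2.2275e+07) J/kg ≈ -3.814e+12 J/kg
(c) a = (rₚ + rₐ)/2 = (1.273e+07 + 3.182e+07)/2 ≈ 2.228e+07 m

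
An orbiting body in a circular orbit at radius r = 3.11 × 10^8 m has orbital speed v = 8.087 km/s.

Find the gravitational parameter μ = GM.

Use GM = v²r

Convert to SI: v = 8.087 km/s = 8087 m/s.
For a circular orbit v² = GM/r, so GM = v² · r.
GM = (8087)² · 3.11e+08 m³/s² ≈ 2.034e+16 m³/s² = 2.034 × 10^16 m³/s².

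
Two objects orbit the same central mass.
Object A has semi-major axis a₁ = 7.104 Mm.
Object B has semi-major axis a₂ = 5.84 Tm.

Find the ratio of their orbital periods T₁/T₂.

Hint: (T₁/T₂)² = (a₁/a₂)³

Convert to SI: a₁ = 7.104 Mm = 7.104e+06 m; a₂ = 5.84 Tm = 5.84e+12 m.
From Kepler's third law, (T₁/T₂)² = (a₁/a₂)³, so T₁/T₂ = (a₁/a₂)^(3/2).
a₁/a₂ = 7.104e+06 / 5.84e+12 = 1.21644e-06.
T₁/T₂ = (1.21644e-06)^(3/2) ≈ 1.342e-09.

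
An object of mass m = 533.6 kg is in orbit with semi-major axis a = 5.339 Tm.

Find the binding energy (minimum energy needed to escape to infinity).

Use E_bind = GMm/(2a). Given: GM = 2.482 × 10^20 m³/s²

Convert to SI: a = 5.339 Tm = 5.339e+12 m.
Total orbital energy is E = −GMm/(2a); binding energy is E_bind = −E = GMm/(2a).
E_bind = 2.482e+20 · 533.6 / (2 · 5.339e+12) J ≈ 1.24e+10 J = 12.4 GJ.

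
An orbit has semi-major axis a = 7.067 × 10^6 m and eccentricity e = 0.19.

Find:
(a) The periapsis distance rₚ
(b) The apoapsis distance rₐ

(a) rₚ = a(1 − e) = 7.067e+06 · (1 − 0.19) = 7.067e+06 · 0.81 ≈ 5.724e+06 m = 5.724 × 10^6 m.
(b) rₐ = a(1 + e) = 7.067e+06 · (1 + 0.19) = 7.067e+06 · 1.19 ≈ 8.41e+06 m = 8.41 × 10^6 m.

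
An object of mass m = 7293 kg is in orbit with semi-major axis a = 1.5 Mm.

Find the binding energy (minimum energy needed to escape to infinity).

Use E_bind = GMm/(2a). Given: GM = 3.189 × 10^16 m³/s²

Convert to SI: a = 1.5 Mm = 1.5e+06 m.
Total orbital energy is E = −GMm/(2a); binding energy is E_bind = −E = GMm/(2a).
E_bind = 3.189e+16 · 7293 / (2 · 1.5e+06) J ≈ 7.752e+13 J = 77.52 TJ.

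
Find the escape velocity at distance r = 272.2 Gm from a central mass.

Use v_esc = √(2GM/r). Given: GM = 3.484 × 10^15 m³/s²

Convert to SI: r = 272.2 Gm = 2.722e+11 m.
Escape velocity comes from setting total energy to zero: ½v² − GM/r = 0 ⇒ v_esc = √(2GM / r).
v_esc = √(2 · 3.484e+15 / 2.722e+11) m/s ≈ 160 m/s = 160 m/s.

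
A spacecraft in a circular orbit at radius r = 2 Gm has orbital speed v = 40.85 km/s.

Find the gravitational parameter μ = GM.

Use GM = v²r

Convert to SI: r = 2 Gm = 2e+09 m; v = 40.85 km/s = 40850 m/s.
For a circular orbit v² = GM/r, so GM = v² · r.
GM = (40850)² · 2e+09 m³/s² ≈ 3.337e+18 m³/s² = 3.337 × 10^18 m³/s².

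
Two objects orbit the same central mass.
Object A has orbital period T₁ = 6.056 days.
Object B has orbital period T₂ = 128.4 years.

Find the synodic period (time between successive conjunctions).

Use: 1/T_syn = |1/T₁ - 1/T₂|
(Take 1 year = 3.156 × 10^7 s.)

Convert to SI: T₁ = 6.056 days = 523238 s; T₂ = 128.4 years = 4.0523e+09 s.
T_syn = |T₁ · T₂ / (T₁ − T₂)|.
T_syn = |523238 · 4.0523e+09 / (523238 − 4.0523e+09)| s ≈ 5.233e+05 s = 6.057 days.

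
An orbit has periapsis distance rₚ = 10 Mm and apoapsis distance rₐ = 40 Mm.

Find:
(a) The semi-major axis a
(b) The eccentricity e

Convert to SI: rₚ = 10 Mm = 1e+07 m; rₐ = 40 Mm = 4e+07 m.
(a) a = (rₚ + rₐ) / 2 = (1e+07 + 4e+07) / 2 ≈ 2.5e+07 m = 25 Mm.
(b) e = (rₐ − rₚ) / (rₐ + rₚ) = (4e+07 − 1e+07) / (4e+07 + 1e+07) ≈ 0.6.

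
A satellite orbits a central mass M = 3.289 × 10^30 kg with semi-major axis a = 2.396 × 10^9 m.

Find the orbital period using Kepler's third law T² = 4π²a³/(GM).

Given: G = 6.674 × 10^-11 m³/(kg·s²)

GM = G · M = 6.674e-11 · 3.289e+30 = 2.19508e+20 m³/s².
Kepler's third law: T = 2π √(a³ / GM).
Substituting a = 2.396e+09 m and GM = 2.19508e+20 m³/s²:
T = 2π √((2.396e+09)³ / 2.19508e+20) s
T ≈ 4.974e+04 s = 13.82 hours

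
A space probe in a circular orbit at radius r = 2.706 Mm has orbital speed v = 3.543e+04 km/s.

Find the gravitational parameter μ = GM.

Convert to SI: r = 2.706 Mm = 2.706e+06 m; v = 3.543e+04 km/s = 3.543e+07 m/s.
For a circular orbit v² = GM/r, so GM = v² · r.
GM = (3.543e+07)² · 2.706e+06 m³/s² ≈ 3.397e+21 m³/s² = 3.397 × 10^21 m³/s².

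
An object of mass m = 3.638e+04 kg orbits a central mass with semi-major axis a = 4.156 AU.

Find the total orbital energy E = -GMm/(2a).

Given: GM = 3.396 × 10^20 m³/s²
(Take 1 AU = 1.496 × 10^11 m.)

Convert to SI: a = 4.156 AU = 6.21738e+11 m.
E = −GMm / (2a).
E = −3.396e+20 · 3.638e+04 / (2 · 6.21738e+11) J ≈ -9.936e+12 J = -9.936 TJ.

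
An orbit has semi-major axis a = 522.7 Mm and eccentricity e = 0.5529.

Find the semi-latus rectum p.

Convert to SI: a = 522.7 Mm = 5.227e+08 m.
p = a (1 − e²).
p = 5.227e+08 · (1 − (0.5529)²) = 5.227e+08 · 0.694302 ≈ 3.629e+08 m = 362.9 Mm.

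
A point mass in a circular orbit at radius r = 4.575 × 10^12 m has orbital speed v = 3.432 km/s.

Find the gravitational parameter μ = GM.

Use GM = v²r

Convert to SI: v = 3.432 km/s = 3432 m/s.
For a circular orbit v² = GM/r, so GM = v² · r.
GM = (3432)² · 4.575e+12 m³/s² ≈ 5.389e+19 m³/s² = 5.389 × 10^19 m³/s².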